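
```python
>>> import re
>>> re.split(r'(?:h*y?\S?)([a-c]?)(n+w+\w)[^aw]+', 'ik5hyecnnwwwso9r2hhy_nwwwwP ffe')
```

Pattern: zero or more of the literal 'h', then optionally the literal 'y', then optionally a non-whitespace character (non-capturing group); then optionally a character in [a-c] (captured); then one or more of the literal 'n', then one or more of the literal 'w', then a word character (captured); then one or more of any character except [aw].
With a capturing group present, the delimiter's captured portion is kept in the result list.

['ik5', 'c', 'nnwwws', 'wwwwP ffe']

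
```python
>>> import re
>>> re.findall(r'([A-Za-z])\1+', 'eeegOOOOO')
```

['e', 'O']

The backreference `\1` re-matches whatever the first group consumed, character for character.
Walking the string: at [0:3] match 'eee', group 1 = 'e'; at [4:9] match 'OOOOO', group 1 = 'O'.
With a single group, `findall` returns only what that group captured — 2 items.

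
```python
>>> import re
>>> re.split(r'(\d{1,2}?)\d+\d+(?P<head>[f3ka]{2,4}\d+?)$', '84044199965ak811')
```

The pattern matches 1 to 2 of a digit (lazy) (captured); then one or more of a digit, then one or more of a digit; then 2 to 4 of one of [f3ka], then one or more of a digit (lazy) (captured as 'head'); then anchored at the end.
Matches to split on: at [0:16] → '84044199965ak811'.
`re.split` interleaves the captured-group text with the surrounding fragments.

['', '8', 'ak811', '']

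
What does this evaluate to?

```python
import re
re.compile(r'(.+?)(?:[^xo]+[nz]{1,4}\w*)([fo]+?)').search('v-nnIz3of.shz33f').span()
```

(0, 9)

Because the quantifier is non-greedy, it stops expanding at the earliest point where the rest of the pattern can succeed.
The match spans [0:9] → 'v-nnIz3of'.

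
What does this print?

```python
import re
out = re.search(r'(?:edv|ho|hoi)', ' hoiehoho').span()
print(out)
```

(1, 3)

The regex engine tests alternatives in the order written; an earlier branch that matches wins even if a later one would match more.
The match spans [1:3] → 'ho'.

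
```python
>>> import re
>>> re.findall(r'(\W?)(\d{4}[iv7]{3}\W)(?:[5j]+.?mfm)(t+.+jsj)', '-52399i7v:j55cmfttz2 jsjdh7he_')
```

This matches optionally a non-word character (captured); then exactly 4 of a digit, then exactly 3 of one of [iv7], then a non-word character (captured); then one or more of one of [5j], then optionally any character, then the literal 'mfm' (non-capturing group); then one or more of the literal 't', then one or more of any character, then the literal 'jsj' (captured).
3 groups means each result is a tuple of 3 captured strings — 0 here.
Nothing in the string satisfies the pattern, so the list is empty.

[]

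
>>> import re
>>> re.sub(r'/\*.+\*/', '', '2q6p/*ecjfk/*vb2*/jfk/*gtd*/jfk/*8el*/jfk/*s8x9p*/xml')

'2q6pxml'

Each match is replaced by ''.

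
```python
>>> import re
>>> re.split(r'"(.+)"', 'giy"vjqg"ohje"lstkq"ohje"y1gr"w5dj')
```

Matches to split on: at [3:30] → '"vjqg"ohje"lstkq"ohje"y1gr"'.
`re.split` interleaves the captured-group text with the surrounding fragments.

['giy', 'vjqg"ohje"lstkq"ohje"y1gr', 'w5dj']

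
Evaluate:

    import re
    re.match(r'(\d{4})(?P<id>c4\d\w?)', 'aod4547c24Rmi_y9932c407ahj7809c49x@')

`re.match` won't scan ahead — the pattern has to work from the very first character.
Here position 0 doesn't satisfy it, so the call returns None.

None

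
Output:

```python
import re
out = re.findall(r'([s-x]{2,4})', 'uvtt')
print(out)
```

['uvtt']

The pattern matches 2 to 4 of a character in [s-x] (captured).
Matches: at [0:4] match 'uvtt', group 1 = 'uvtt'.
Because there's exactly one group, `findall` drops the full match and keeps group 1 from the one hit.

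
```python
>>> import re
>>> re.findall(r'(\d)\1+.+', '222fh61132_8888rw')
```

['2']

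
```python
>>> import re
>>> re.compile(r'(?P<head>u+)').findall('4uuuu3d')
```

['uuuu']

This matches one or more of a literal 'u' (captured as 'head').
`findall` collects group 1 from the one match (1 total).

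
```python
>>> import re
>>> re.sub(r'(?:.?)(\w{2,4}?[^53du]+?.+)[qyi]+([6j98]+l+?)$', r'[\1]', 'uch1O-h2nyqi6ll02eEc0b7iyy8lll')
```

'[ch1O-h2nyqi6ll02eEc0b7iy]'

Pattern: optionally any character (non-capturing group); then 2 to 4 of a word character (lazy), then one or more of any character except [53du] (lazy), then one or more of any character (captured); then one or more of one of [qyi]; then one or more of one of [6j98], then one or more of the literal 'l' (lazy) (captured); then anchored at the end.
The replacement refers to a captured group, so each match is rewritten using its own captured text.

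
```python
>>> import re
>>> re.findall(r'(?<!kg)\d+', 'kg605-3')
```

['05', '3']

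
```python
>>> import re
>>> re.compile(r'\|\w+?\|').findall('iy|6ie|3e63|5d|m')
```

Matches: at [2:7] → '|6ie|'; at [11:15] → '|5d|'.
`findall` yields the raw match text (2 of them) because the pattern has no groups.

['|6ie|', '|5d|']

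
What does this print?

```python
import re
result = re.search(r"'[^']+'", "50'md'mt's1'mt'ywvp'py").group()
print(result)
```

The match spans [2:6] → "'md'".

'md'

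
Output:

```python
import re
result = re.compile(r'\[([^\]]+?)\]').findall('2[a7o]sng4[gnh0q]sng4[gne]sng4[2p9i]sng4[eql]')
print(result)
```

['a7o', 'gnh0q', 'gne', '2p9i', 'eql']

Because there's exactly one group, `findall` drops the full match and keeps group 1 from each hit.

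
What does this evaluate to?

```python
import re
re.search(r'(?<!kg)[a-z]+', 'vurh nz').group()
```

A negative assertion filters positions out without eating any characters.
The match spans [0:4] → 'vurh'.

'vurh'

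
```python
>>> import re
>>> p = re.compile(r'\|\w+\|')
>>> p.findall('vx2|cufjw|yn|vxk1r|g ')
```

['|cufjw|', '|vxk1r|']

Scanning left to right: at [3:10] → '|cufjw|'; at [12:19] → '|vxk1r|'.
With no groups in the pattern, `findall` gives back each whole match — 2 here.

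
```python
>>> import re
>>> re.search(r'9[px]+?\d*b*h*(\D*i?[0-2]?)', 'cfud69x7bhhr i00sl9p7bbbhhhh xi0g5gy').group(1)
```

This matches the literal '9', then one or more of one of [px] (lazy); then zero or more of a digit, then zero or more of a literal 'b', then zero or more of the literal 'h'; then zero or more of a non-digit, then optionally a literal 'i', then optionally a character in [0-2] (captured).
`re.search` tries every starting position until one works.
The match spans [5:15] → '9x7bhhr i0'.
Captured: group 1 = 'r i0'.

'r i0'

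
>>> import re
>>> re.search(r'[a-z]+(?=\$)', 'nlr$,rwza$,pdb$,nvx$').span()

(0, 3)

The lookaround is zero-width — it requires the adjacent text to match without consuming it, so the asserted text isn't part of the match.
The match spans [0:3] → 'nlr'.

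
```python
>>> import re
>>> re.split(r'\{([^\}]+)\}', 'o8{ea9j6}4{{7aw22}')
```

Matches to split on: at [2:9] → '{ea9j6}'; at [10:18] → '{{7aw22}'.
`re.split` interleaves the captured-group text with the surrounding fragments.

['o8', 'ea9j6', '4', '{7aw22', '']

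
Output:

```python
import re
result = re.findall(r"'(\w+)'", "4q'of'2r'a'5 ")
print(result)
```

['of', 'a']

Matches: at [2:6] match "'of'", group 1 = 'of'; at [8:11] match "'a'", group 1 = 'a'.
`findall` collects group 1 from each match (2 total).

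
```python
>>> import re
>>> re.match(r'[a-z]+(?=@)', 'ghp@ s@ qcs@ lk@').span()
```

(0, 3)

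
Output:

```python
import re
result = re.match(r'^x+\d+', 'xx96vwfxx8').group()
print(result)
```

The pattern matches anchored at the start of the string; then one or more of a literal 'x'; then one or more of a digit.
`match` is anchored at position 0; if the pattern doesn't fit there, it returns None.
The match spans [0:4] → 'xx96'.

xx96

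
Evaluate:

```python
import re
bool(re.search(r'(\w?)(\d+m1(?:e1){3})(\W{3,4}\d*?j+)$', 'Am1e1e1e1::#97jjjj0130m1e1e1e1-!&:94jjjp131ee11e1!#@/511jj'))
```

False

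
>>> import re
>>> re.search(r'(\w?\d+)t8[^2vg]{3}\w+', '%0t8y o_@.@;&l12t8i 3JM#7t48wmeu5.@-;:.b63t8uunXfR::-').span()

(1, 8)

Pattern: optionally a word character, then one or more of a digit (captured); then the literal 't8', then exactly 3 of any character except [2vg], then one or more of a word character.
The match spans [1:8] → '0t8y o_'.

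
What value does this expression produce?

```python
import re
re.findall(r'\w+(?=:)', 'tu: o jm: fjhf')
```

['tu', 'jm']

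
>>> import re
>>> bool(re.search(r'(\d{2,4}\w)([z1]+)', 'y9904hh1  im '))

False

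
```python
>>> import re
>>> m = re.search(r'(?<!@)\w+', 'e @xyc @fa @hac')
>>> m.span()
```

Because the assertion is negative and zero-width, positions next to the forbidden text are skipped.
Unlike `match`, `search` isn't anchored — it looks for the pattern anywhere in the string.
The match spans [0:1] → 'e'.

(0, 1)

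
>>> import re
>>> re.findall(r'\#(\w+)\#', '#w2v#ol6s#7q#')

['w2v', '7q']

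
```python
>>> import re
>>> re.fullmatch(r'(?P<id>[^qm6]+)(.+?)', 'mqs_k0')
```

Pattern: one or more of any character except [qm6] (captured as 'id'); then one or more of any character (lazy) (captured).
For `fullmatch`, every character of the input must be accounted for by the pattern.
Here the string isn't matched end-to-end, so the call returns None.

None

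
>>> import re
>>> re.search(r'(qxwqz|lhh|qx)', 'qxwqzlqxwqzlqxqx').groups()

('qxwqz',)

Alternation tries branches left to right and keeps the first one that lets the overall match succeed at that position.
`search` walks the string left to right and returns the first match it finds.
The match spans [0:5] → 'qxwqz'.
Captured: group 1 = 'qxwqz'.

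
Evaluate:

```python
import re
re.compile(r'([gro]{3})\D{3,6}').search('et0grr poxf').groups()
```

('grr',)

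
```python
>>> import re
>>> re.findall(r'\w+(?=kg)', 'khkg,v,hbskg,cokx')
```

Because the assertion is zero-width, the text it checks is not consumed and won't appear in the result.
Walking the string: at [0:2] → 'kh'; at [7:10] → 'hbs'.
Since nothing is captured, `findall` lists the 2 matched substrings directly.

['kh', 'hbs']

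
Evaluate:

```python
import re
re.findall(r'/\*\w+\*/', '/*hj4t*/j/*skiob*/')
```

['/*hj4t*/', '/*skiob*/']

No capturing groups, so `findall` returns the 2 full match strings.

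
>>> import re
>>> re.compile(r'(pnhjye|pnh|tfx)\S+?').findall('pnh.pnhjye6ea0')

['pnh', 'pnhjye']

Branches in `(...|...)` are attempted left-to-right; the first branch that allows the whole pattern to succeed is taken.
Scanning left to right: at [0:4] match 'pnh.', group 1 = 'pnh'; at [4:11] match 'pnhjye6', group 1 = 'pnhjye'.
Because there's exactly one group, `findall` drops the full match and keeps group 1 from each hit.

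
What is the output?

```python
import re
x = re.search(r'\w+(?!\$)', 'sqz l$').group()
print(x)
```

sqz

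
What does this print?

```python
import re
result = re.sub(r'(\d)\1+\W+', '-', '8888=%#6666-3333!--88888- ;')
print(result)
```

----

`\1` has to match the exact text group 1 already captured.
Matches: at [0:7] → '8888=%#'; at [7:12] → '6666-'; at [12:19] → '3333!--'; at [19:27] → '88888- ;'.
Every occurrence is swapped for '-'.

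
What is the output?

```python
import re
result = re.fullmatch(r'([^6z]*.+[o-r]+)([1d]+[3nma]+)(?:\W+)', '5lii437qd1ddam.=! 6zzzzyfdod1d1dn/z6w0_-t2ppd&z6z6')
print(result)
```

For `fullmatch`, every character of the input must be accounted for by the pattern.
Here there's no way to consume every character, so the call returns None.

None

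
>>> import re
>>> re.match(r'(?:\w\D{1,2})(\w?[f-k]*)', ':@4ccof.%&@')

`re.match` won't scan ahead — the pattern has to work from the very first character.
Here the pattern fails at index 0, so the call returns None.

None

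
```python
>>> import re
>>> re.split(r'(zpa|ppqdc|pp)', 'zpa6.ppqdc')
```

Alternation isn't longest-match — the leftmost alternative that fits at this position is chosen.
Matches to split on: at [0:3] → 'zpa'; at [5:10] → 'ppqdc'.
With a capturing group present, the delimiter's captured portion is kept in the result list.

['', 'zpa', '6.', 'ppqdc', '']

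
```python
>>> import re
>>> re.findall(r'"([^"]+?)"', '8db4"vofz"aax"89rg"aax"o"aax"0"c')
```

['vofz', '89rg', 'o', '0']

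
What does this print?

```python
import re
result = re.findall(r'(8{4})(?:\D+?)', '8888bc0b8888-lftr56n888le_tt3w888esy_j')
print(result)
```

One capturing group, so `findall` returns just the captured substring from each match — 2 in all.

['8888', '8888']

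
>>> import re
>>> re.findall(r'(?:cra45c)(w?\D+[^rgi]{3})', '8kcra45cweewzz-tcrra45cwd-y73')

['weewzz-tcrra45c']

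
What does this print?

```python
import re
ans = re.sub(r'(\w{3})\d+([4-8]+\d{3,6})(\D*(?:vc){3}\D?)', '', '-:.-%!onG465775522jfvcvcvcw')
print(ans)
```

`sub` substitutes '' at each match site.

-:.-%!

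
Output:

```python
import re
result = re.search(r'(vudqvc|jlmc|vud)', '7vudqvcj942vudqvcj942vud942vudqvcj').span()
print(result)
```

(1, 7)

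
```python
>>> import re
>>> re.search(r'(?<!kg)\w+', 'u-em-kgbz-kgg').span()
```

The negative lookahead/lookbehind blocks any match where the forbidden context is present.
`search` walks the string left to right and returns the first match it finds.
The match spans [0:1] → 'u'.

(0, 1)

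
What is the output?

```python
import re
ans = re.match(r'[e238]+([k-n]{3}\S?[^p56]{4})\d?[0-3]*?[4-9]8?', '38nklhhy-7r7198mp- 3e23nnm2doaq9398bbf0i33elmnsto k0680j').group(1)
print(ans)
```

nklhhy-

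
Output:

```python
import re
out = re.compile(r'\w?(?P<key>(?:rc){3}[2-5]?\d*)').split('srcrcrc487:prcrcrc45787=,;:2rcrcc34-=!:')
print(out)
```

Pattern: optionally a word character; then the literal 'rc' repeated 3 times, then optionally a character in [2-5], then zero or more of a digit (captured as 'key').
Matches to split on: at [0:10] → 'srcrcrc487'; at [11:23] → 'prcrcrc45787'.
With a capturing group present, the delimiter's captured portion is kept in the result list.

['', 'rcrcrc487', ':', 'rcrcrc45787', '=,;:2rcrcc34-=!:']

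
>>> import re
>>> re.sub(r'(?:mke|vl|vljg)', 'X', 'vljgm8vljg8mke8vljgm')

Branches in `(...|...)` are attempted left-to-right; the first branch that allows the whole pattern to succeed is taken.
Matches: at [0:2] → 'vl'; at [6:8] → 'vl'; at [11:14] → 'mke'; at [15:17] → 'vl'.
`sub` substitutes 'X' at each match site.

'Xjgm8Xjg8X8Xjgm'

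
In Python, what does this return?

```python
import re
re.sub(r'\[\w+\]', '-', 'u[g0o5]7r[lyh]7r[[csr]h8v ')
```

Every occurrence is swapped for '-'.

'u-7r-7r[-h8v '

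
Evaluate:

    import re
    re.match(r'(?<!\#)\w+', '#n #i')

`re.match` won't scan ahead — the pattern has to work from the very first character.
Here the pattern fails at index 0, so the call returns None.

None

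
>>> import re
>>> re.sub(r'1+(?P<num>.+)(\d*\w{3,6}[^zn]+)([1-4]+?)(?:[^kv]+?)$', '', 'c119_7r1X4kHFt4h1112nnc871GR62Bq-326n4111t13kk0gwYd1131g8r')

'c'

The pattern matches one or more of a literal '1'; then one or more of any character (captured as 'num'); then zero or more of a digit, then 3 to 6 of a word character, then one or more of any character except [zn] (captured); then one or more of a character in [1-4] (lazy) (captured); then one or more of any character except [kv] (lazy) (non-capturing group); then anchored at the end.
Each match is replaced by ''.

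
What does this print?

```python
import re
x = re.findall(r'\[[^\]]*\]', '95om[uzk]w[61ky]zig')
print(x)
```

['[uzk]', '[61ky]']

Since nothing is captured, `findall` lists the 2 matched substrings directly.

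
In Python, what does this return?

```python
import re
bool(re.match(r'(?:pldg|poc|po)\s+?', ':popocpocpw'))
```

False

With `match`, the pattern is implicitly anchored at the beginning.
Here the pattern fails at index 0, so the call returns None, and `bool(None)` is False.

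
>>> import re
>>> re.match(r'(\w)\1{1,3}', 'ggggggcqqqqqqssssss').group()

'gggg'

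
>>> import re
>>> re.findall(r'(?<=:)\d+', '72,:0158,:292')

['0158', '292']

The `(?=…)`/`(?<=…)` assertion just peeks at neighbouring text; it doesn't advance the match position.
No capturing groups, so `findall` returns the 2 full match strings.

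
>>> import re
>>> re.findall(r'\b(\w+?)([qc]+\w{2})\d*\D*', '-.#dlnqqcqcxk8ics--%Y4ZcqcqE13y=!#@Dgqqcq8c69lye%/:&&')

This matches a word boundary (`\b`, zero-width); then one or more of a word character (lazy) (captured); then one or more of one of [qc], then exactly 2 of a word character (captured); then zero or more of a digit, then zero or more of a non-digit.
A non-greedy quantifier consumes as few characters as it can — just enough that the remainder of the pattern still matches from where it stops; whatever follows it matches normally.
Matches: at [3:21] match 'dlnqqcqcxk8ics--%Y', groups = ('dln', 'qqcqcxk'); at [35:53] match 'Dgqqcq8c69lye%/:&&', groups = ('Dg', 'qqcq8c').
Multiple groups make `findall` return tuples — one 2-tuple for each match.

[('dln', 'qqcqcxk'), ('Dg', 'qqcq8c')]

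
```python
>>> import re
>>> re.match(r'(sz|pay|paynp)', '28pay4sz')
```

`re.match` only tries the pattern at the start of the string.
Here the string doesn't start with a match, so the call returns None.

None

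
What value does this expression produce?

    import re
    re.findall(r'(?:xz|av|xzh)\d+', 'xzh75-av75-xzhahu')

['xzh75', 'av75']

With no groups in the pattern, `findall` gives back each whole match — 2 here.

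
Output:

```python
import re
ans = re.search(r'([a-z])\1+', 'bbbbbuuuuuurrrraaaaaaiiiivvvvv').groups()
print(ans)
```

The backreference `\1` re-matches whatever the first group consumed, character for character.
`re.search` scans for the first position where the pattern succeeds.
The match spans [0:5] → 'bbbbb'.
Captured: group 1 = 'b'.

('b',)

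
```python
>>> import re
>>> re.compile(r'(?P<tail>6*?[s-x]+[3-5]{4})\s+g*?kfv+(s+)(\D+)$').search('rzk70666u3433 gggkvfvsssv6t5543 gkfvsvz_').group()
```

'6t5543 gkfvsvz_'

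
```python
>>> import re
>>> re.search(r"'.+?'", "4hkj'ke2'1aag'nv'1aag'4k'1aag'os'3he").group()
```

"'ke2'"

`re.search` scans for the first position where the pattern succeeds.
The match spans [4:9] → "'ke2'".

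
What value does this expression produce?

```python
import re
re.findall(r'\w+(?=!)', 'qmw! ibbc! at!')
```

The positive lookaround only admits positions where the adjacent text matches; those characters stay outside the span.
Walking the string: at [0:3] → 'qmw'; at [5:9] → 'ibbc'; at [11:13] → 'at'.
With no groups in the pattern, `findall` gives back each whole match — 3 here.

['qmw', 'ibbc', 'at']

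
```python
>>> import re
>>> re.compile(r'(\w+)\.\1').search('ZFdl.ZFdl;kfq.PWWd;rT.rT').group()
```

'ZFdl.ZFdl'

A backreference is literal: `\1` must see the identical characters the first group matched.
`search` walks the string left to right and returns the first match it finds.
The match spans [0:9] → 'ZFdl.ZFdl'.
Captured: group 1 = 'ZFdl'.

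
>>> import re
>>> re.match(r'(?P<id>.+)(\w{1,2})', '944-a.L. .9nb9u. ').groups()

('944-a.L. .9nb9', 'u')

The pattern matches one or more of any character (captured as 'id'); then 1 to 2 of a word character (captured).
`re.match` only tries the pattern at the start of the string.
The match spans [0:15] → '944-a.L. .9nb9u'.
Captured: group 1 = '944-a.L. .9nb9', group 2 = 'u'.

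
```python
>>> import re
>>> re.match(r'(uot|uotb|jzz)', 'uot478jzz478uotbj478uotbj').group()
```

`re.match` only tries the pattern at the start of the string.
The match spans [0:3] → 'uot'.
Captured: group 1 = 'uot'.

'uot'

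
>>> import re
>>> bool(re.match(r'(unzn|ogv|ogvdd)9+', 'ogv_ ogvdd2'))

`re.match` only tries the pattern at the start of the string.
Here the string doesn't start with a match, so the call returns None, and `bool(None)` is False.

False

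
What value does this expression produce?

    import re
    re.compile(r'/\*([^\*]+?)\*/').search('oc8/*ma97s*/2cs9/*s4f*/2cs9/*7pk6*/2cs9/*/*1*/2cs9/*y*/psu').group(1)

'ma97s'

The match spans [3:12] → '/*ma97s*/'.
Captured: group 1 = 'ma97s'.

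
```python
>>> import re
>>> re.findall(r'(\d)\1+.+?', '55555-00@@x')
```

A backreference is literal: `\1` must see the identical characters the first group matched.
One capturing group, so `findall` returns just the captured substring from each match — 2 in all.

['5', '0']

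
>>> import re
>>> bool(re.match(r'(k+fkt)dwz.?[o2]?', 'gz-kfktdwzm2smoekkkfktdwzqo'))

False

This matches one or more of a literal 'k', then the literal 'fkt' (captured); then the literal 'dwz', then optionally any character; then optionally one of [o2].
`re.match` only tries the pattern at the start of the string.
Here the string doesn't start with a match, so the call returns None, and `bool(None)` is False.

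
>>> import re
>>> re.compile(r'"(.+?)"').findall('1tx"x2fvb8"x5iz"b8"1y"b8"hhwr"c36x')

['x2fvb8', 'b8', 'b8']

Matches: at [3:11] match '"x2fvb8"', group 1 = 'x2fvb8'; at [15:19] match '"b8"', group 1 = 'b8'; at [21:25] match '"b8"', group 1 = 'b8'.
One capturing group, so `findall` returns just the captured substring from each match — 3 in all.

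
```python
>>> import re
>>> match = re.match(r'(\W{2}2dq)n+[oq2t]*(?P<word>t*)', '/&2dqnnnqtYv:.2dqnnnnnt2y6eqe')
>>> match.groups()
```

('/&2dq', '')

Pattern: exactly 2 of a non-word character, then the literal '2dq' (captured); then one or more of the literal 'n', then zero or more of one of [oq2t]; then zero or more of a literal 't' (captured as 'word').
`match` is anchored at position 0; if the pattern doesn't fit there, it returns None.
The match spans [0:10] → '/&2dqnnnqt'.
Captured: group 1 = '/&2dq', group 2 = ''.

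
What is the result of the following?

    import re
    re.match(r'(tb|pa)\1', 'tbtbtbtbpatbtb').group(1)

'tb'

The match spans [0:4] → 'tbtb'.
Captured: group 1 = 'tb'.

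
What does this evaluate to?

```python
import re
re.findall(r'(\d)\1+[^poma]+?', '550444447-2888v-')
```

['5', '4', '8']

After group 1 captures some text, `\1` only succeeds where that same text appears again.
`findall` collects group 1 from each match (3 total).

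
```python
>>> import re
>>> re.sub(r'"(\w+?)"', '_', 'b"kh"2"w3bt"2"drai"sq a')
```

'b_2_2_sq a'

Matches: at [1:5] → '"kh"'; at [6:12] → '"w3bt"'; at [13:19] → '"drai"'.
Every occurrence is swapped for '_'.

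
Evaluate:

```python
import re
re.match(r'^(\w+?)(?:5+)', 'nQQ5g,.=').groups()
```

('nQQ',)

Pattern: anchored at the start of the string; then one or more of a word character (lazy) (captured); then one or more of a literal '5' (non-capturing group).
With `match`, the pattern is implicitly anchored at the beginning.
The match spans [0:4] → 'nQQ5'.
Captured: group 1 = 'nQQ'.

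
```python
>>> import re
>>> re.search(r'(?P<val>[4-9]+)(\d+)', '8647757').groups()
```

('864775', '7')

This matches one or more of a character in [4-9] (captured as 'val'); then one or more of a digit (captured).
Unlike `match`, `search` isn't anchored — it looks for the pattern anywhere in the string.
The match spans [0:7] → '8647757'.
Captured: group 1 = '864775', group 2 = '7'.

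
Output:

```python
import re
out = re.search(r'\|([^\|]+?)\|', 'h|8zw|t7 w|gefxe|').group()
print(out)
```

|8zw|

The match spans [1:6] → '|8zw|'.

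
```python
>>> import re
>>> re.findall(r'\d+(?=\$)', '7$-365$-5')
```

['7', '365']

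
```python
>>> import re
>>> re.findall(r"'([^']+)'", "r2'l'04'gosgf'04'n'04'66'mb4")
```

Walking the string: at [2:5] match "'l'", group 1 = 'l'; at [7:14] match "'gosgf'", group 1 = 'gosgf'; at [16:19] match "'n'", group 1 = 'n'; at [21:25] match "'66'", group 1 = '66'.
`findall` collects group 1 from each match (4 total).

['l', 'gosgf', 'n', '66']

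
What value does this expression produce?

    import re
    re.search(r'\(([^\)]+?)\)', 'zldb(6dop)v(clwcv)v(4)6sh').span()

(4, 10)

Unlike `match`, `search` isn't anchored — it looks for the pattern anywhere in the string.
The match spans [4:10] → '(6dop)'.
Captured: group 1 = '6dop'.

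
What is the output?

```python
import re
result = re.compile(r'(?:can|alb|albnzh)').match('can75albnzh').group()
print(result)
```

can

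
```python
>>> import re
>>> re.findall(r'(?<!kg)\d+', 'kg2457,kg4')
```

['457']

A negative assertion filters positions out without eating any characters.
Walking the string: at [3:6] → '457'.
Since nothing is captured, `findall` lists the 1 matched substring directly.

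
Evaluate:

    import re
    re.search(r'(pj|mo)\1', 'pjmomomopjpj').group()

`\1` has to match the exact text group 1 already captured.
The match spans [2:6] → 'momo'.

'momo'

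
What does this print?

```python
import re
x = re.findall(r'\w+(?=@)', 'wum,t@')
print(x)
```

['t']

Because the assertion is zero-width, the text it checks is not consumed and won't appear in the result.
Since nothing is captured, `findall` lists the 1 matched substring directly.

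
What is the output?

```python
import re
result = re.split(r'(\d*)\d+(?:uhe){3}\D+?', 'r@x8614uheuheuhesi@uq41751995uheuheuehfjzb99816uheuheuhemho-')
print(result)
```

['r@x', '861', 'i@uq41751995uheuheuehfjzb', '9981', 'ho-']

With a capturing group present, the delimiter's captured portion is kept in the result list.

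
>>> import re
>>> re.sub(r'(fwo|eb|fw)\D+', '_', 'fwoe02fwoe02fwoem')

Every occurrence is swapped for '_'.

'_02_02_'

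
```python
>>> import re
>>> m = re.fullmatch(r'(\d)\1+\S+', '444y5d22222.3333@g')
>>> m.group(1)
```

'4'

The match spans [0:18] → '444y5d22222.3333@g'.
Captured: group 1 = '4'.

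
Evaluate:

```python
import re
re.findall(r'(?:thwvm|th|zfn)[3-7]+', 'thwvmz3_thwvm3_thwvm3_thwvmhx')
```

`findall` yields the raw match text (2 of them) because the pattern has no groups.

['thwvm3', 'thwvm3']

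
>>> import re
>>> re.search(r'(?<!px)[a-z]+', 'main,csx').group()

'main'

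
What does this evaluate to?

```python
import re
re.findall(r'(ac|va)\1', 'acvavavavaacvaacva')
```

A backreference is literal: `\1` must see the identical characters the first group matched.
With a single group, `findall` returns only what that group captured — 2 items.

['va', 'va']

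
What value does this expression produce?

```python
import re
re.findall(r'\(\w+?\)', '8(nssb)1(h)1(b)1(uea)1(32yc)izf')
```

['(nssb)', '(h)', '(b)', '(uea)', '(32yc)']

Scanning left to right: at [1:7] → '(nssb)'; at [8:11] → '(h)'; at [12:15] → '(b)'; at [16:21] → '(uea)'; at [22:28] → '(32yc)'.
No capturing groups, so `findall` returns the 5 full match strings.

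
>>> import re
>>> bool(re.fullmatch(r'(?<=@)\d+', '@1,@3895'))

The positive lookaround only admits positions where the adjacent text matches; those characters stay outside the span.
`re.fullmatch` requires the pattern to consume the entire string.
Here the pattern can't cover the whole string, so the call returns None, and `bool(None)` is False.

False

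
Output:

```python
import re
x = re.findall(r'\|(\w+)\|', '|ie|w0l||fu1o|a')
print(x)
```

Matches: at [0:4] match '|ie|', group 1 = 'ie'; at [8:14] match '|fu1o|', group 1 = 'fu1o'.
Because there's exactly one group, `findall` drops the full match and keeps group 1 from each hit.

['ie', 'fu1o']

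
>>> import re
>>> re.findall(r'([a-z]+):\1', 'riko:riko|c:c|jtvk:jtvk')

['riko', 'c', 'jtvk']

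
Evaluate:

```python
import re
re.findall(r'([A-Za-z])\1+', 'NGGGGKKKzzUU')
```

['G', 'K', 'z', 'U']

The backreference `\1` re-matches whatever the first group consumed, character for character.
Walking the string: at [1:5] match 'GGGG', group 1 = 'G'; at [5:8] match 'KKK', group 1 = 'K'; at [8:10] match 'zz', group 1 = 'z'; at [10:12] match 'UU', group 1 = 'U'.
One capturing group, so `findall` returns just the captured substring from each match — 4 in all.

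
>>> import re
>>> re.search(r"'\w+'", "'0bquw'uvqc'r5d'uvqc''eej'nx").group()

`re.search` scans for the first position where the pattern succeeds.
The match spans [0:7] → "'0bquw'".

"'0bquw'"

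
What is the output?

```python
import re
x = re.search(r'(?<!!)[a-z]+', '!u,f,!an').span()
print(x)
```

(3, 4)

Because the assertion is negative and zero-width, positions next to the forbidden text are skipped.
The match spans [3:4] → 'f'.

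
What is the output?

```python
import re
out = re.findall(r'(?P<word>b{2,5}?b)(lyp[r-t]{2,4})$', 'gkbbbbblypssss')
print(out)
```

[('bbbbb', 'lypssss')]

This matches 2 to 5 of a literal 'b' (lazy), then the literal 'b' (captured as 'word'); then the literal 'lyp', then 2 to 4 of a character in [r-t] (captured); then anchored at the end.
Scanning left to right: at [2:14] match 'bbbbblypssss', groups = ('bbbbb', 'lypssss').
`findall` packs the 2 group values into a tuple for every match.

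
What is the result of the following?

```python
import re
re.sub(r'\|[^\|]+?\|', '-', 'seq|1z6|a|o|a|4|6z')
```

Each match is replaced by '-'.

'seq-a-a-6z'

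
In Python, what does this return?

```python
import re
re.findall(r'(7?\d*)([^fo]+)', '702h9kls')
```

The pattern matches optionally the literal '7', then zero or more of a digit (captured); then one or more of any character except [fo] (captured).
With 2 capturing groups, `findall` returns a 2-tuple per match.

[('702', 'h9kls')]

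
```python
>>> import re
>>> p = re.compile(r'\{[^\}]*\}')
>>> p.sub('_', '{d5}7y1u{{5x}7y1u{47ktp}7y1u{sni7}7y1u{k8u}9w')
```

Matches: at [0:4] → '{d5}'; at [8:13] → '{{5x}'; at [17:24] → '{47ktp}'; at [28:34] → '{sni7}'; at [38:43] → '{k8u}'.
Every occurrence is swapped for '_'.

'_7y1u_7y1u_7y1u_7y1u_9w'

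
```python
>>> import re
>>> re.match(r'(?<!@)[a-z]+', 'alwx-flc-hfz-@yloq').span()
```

The negative lookahead/lookbehind blocks any match where the forbidden context is present.
`match` is anchored at position 0; if the pattern doesn't fit there, it returns None.
The match spans [0:4] → 'alwx'.

(0, 4)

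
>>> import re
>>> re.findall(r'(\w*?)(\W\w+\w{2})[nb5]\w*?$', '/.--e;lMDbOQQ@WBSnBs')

`findall` packs the 2 group values into a tuple for every match.

[('lMDbOQQ', '@WBS')]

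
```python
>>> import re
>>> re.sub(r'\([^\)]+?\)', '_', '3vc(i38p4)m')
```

'3vc_m'

Each match is replaced by '_'.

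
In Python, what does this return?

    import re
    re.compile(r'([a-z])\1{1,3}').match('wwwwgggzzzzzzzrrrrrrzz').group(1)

`\1` has to match the exact text group 1 already captured.
`re.match` won't scan ahead — the pattern has to work from the very first character.
The match spans [0:4] → 'wwww'.
Captured: group 1 = 'w'.

'w'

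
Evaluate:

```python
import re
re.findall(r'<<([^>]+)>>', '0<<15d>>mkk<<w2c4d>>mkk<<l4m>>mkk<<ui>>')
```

One capturing group, so `findall` returns just the captured substring from each match — 4 in all.

['15d', 'w2c4d', 'l4m', 'ui']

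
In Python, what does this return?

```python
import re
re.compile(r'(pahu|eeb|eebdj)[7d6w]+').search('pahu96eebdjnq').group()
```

'eebd'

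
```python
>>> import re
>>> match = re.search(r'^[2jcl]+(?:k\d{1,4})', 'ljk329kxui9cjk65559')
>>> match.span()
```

(0, 6)

The pattern matches anchored at the start of the string; then one or more of one of [2jcl]; then the literal 'k', then 1 to 4 of a digit (non-capturing group).
`re.search` scans for the first position where the pattern succeeds.
The match spans [0:6] → 'ljk329'.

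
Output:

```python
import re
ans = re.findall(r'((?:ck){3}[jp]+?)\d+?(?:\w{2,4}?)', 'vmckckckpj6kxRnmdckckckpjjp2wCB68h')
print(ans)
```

['ckckckpj', 'ckckckpjjp']

This matches the literal 'ck' repeated 3 times, then one or more of one of [jp] (lazy) (captured); then one or more of a digit (lazy); then 2 to 4 of a word character (lazy) (non-capturing group).
Walking the string: at [2:13] match 'ckckckpj6kx', group 1 = 'ckckckpj'; at [17:30] match 'ckckckpjjp2wC', group 1 = 'ckckckpjjp'.
With a single group, `findall` returns only what that group captured — 2 items.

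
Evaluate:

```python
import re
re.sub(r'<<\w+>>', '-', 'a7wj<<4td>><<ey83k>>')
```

Each match is replaced by '-'.

'a7wj--'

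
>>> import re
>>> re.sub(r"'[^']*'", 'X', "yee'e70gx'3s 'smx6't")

'yeeX3s Xt'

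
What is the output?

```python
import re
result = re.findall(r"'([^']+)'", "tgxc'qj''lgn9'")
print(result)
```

['qj', 'lgn9']

`findall` collects group 1 from each match (2 total).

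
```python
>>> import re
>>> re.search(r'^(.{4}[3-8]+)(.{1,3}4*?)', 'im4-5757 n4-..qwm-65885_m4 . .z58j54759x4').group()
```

'im4-5757 n4'

The match spans [0:11] → 'im4-5757 n4'.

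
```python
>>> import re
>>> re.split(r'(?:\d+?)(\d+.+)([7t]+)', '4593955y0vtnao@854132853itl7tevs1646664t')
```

['', '593955y0vtnao@854132853itl7tevs1646664', 't', '']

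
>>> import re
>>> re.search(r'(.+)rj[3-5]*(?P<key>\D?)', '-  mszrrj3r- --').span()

This matches one or more of any character (captured); then the literal 'rj', then zero or more of a character in [3-5]; then optionally a non-digit (captured as 'key').
`re.search` scans for the first position where the pattern succeeds.
The match spans [0:11] → '-  mszrrj3r'.
Captured: group 1 = '-  mszr', group 2 = 'r'.

(0, 11)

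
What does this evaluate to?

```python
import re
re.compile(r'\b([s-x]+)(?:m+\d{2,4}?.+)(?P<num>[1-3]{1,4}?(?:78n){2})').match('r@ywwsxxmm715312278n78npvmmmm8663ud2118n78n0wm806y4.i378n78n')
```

This matches a word boundary (`\b`, zero-width); then one or more of a character in [s-x] (captured); then one or more of the literal 'm', then 2 to 4 of a digit (lazy), then one or more of any character (non-capturing group); then 1 to 4 of a character in [1-3] (lazy), then the literal '78n' repeated 2 times (captured as 'num').
`match` is anchored at position 0; if the pattern doesn't fit there, it returns None.
Here the string doesn't start with a match, so the call returns None.

None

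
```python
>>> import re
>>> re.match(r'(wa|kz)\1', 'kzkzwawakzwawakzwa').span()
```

(0, 4)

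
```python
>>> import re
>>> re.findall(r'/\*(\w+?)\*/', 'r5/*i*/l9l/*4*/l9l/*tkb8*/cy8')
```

Walking the string: at [2:7] match '/*i*/', group 1 = 'i'; at [10:15] match '/*4*/', group 1 = '4'; at [18:26] match '/*tkb8*/', group 1 = 'tkb8'.
One capturing group, so `findall` returns just the captured substring from each match — 3 in all.

['i', '4', 'tkb8']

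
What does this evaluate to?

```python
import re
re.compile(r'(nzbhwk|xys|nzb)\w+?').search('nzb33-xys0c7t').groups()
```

The match spans [0:4] → 'nzb3'.
Captured: group 1 = 'nzb'.

('nzb',)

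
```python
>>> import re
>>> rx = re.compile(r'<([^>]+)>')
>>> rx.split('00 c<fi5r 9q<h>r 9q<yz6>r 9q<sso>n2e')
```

The group in the pattern means `split` returns the separators' captures alongside the pieces.

['00 c', 'fi5r 9q<h', 'r 9q', 'yz6', 'r 9q', 'sso', 'n2e']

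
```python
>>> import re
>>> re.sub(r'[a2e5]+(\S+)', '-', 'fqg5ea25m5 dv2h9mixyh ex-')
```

Pattern: one or more of one of [a2e5]; then one or more of a non-whitespace character (captured).
Every occurrence is swapped for '-'.

'fqg- dv- -'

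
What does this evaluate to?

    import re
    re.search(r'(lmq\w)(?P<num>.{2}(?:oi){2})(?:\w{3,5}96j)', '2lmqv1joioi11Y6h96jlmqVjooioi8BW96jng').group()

'lmqv1joioi11Y6h96j'

The pattern matches the literal 'lmq', then a word character (captured); then exactly 2 of any character, then the literal 'oi' repeated 2 times (captured as 'num'); then 3 to 5 of a word character, then the literal '96j' (non-capturing group).
Unlike `match`, `search` isn't anchored — it looks for the pattern anywhere in the string.
The match spans [1:19] → 'lmqv1joioi11Y6h96j'.
Captured: group 1 = 'lmqv', group 2 = '1joioi'.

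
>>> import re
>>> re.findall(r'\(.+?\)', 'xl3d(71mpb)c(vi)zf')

['(71mpb)', '(vi)']

With the lazy modifier that quantifier settles for the fewest repetitions that let the rest of the pattern succeed (the atoms after it are unaffected and can still be greedy).
`findall` yields the raw match text (2 of them) because the pattern has no groups.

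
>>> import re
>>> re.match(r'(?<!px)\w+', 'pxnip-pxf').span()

The negative lookahead/lookbehind blocks any match where the forbidden context is present.
`match` is anchored at position 0; if the pattern doesn't fit there, it returns None.
The match spans [0:5] → 'pxnip'.

(0, 5)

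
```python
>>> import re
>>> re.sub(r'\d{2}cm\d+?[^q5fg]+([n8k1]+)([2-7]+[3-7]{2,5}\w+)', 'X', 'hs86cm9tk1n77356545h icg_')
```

Each match is replaced by 'X'.

'hsX icg_'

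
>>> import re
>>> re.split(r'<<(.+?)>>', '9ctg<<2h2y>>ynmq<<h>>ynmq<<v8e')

A `+?`/`*?`/`{m,n}?` starts at its minimum and grows only as far as needed for what follows to match.
Matches to split on: at [4:12] → '<<2h2y>>'; at [16:21] → '<<h>>'.
Because the pattern has a capturing group, `split` also inserts each captured text between the pieces.

['9ctg', '2h2y', 'ynmq', 'h', 'ynmq<<v8e']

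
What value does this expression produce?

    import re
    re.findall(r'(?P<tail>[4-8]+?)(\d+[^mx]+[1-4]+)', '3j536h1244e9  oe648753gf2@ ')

[('5', '36h1244e9  oe648753gf2')]

The pattern matches one or more of a character in [4-8] (lazy) (captured as 'tail'); then one or more of a digit, then one or more of any character except [mx], then one or more of a character in [1-4] (captured).
Walking the string: at [2:25] match '536h1244e9  oe648753gf2', groups = ('5', '36h1244e9  oe648753gf2').
With 2 capturing groups, `findall` returns a 2-tuple per match.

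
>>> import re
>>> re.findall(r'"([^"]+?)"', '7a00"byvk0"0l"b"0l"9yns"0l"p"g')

['byvk0', 'b', '9yns', 'p']

Scanning left to right: at [4:11] match '"byvk0"', group 1 = 'byvk0'; at [13:16] match '"b"', group 1 = 'b'; at [18:24] match '"9yns"', group 1 = '9yns'; at [26:29] match '"p"', group 1 = 'p'.
One capturing group, so `findall` returns just the captured substring from each match — 4 in all.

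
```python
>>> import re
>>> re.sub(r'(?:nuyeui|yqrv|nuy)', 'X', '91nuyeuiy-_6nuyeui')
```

'91Xy-_6X'

The regex engine tests alternatives in the order written; an earlier branch that matches wins even if a later one would match more.
Matches: at [2:8] → 'nuyeui'; at [12:18] → 'nuyeui'.
Each match is replaced by 'X'.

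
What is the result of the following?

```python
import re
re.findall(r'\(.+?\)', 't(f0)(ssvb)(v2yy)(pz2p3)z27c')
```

With no groups in the pattern, `findall` gives back each whole match — 4 here.

['(f0)', '(ssvb)', '(v2yy)', '(pz2p3)']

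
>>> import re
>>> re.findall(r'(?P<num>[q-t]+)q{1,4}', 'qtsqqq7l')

['qtsqq']

The pattern matches one or more of a character in [q-t] (captured as 'num'); then 1 to 4 of a literal 'q'.
Walking the string: at [0:6] match 'qtsqqq', group 1 = 'qtsqq'.
Because there's exactly one group, `findall` drops the full match and keeps group 1 from the one hit.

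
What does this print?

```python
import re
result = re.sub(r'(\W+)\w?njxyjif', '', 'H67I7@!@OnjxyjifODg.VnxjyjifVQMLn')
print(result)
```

Each match is replaced by ''.

H67I7ODg.VnxjyjifVQMLn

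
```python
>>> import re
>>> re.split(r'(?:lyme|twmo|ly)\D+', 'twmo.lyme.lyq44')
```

['', '44']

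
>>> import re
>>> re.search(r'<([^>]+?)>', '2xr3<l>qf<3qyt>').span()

(4, 7)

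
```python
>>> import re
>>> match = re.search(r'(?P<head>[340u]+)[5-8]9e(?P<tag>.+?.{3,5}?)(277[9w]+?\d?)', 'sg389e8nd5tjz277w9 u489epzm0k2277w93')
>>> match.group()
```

The match spans [2:18] → '389e8nd5tjz277w9'.

'389e8nd5tjz277w9'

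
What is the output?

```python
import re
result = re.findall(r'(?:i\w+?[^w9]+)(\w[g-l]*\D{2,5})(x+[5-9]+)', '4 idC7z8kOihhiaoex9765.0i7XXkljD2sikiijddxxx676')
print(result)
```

[('aoe', 'x9765'), ('dxx', 'x676')]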